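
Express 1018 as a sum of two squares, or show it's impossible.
17² + 27² (a=17, b=27)

Factorization: 1018 = 2 × 509
By Fermat: n is sum of two squares iff every prime p ≡ 3 (mod 4) appears to even power.
All primes ≡ 3 (mod 4) appear to even power.
Search a = 0, 1, 2, … for 1018 - a² a perfect square: first hit at a = 17: 1018 - 289 = 729 = 27².
1018 = 17² + 27² = 289 + 729 ✓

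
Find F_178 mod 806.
185

Matrix identity: Q^n = [[F_(n+1), F_n], [F_n, F_(n-1)]] with Q = [[1,1],[1,0]].
n = 178 = 10110010₂. Square-and-multiply, entries mod 806:
Q^1 = [[1,1],[1,0]]
Q^2 = (Q^1)² = [[2,1],[1,1]]
Q^5 = (Q^2)²·Q = [[8,5],[5,3]]
Q^11 = (Q^5)²·Q = [[144,89],[89,55]]
Q^22 = (Q^11)² = [[447,785],[785,468]]
Q^44 = (Q^22)² = [[362,129],[129,233]]
Q^89 = (Q^44)²·Q = [[372,187],[187,185]]
Q^178 = (Q^89)² = [[63,185],[185,684]]
F_178 mod 806 = Q^178[0][1] = 185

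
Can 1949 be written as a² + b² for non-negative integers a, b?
10² + 43² (a=10, b=43)

Factorization: 1949 = 1949
By Fermat: n is sum of two squares iff every prime p ≡ 3 (mod 4) appears to even power.
All primes ≡ 3 (mod 4) appear to even power.
Search a = 0, 1, 2, … for 1949 - a² a perfect square: first hit at a = 10: 1949 - 100 = 1849 = 43².
1949 = 10² + 43² = 100 + 1849 ✓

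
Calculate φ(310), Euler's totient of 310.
120

310 = 2 × 5 × 31
φ(n) = n × ∏(1 - 1/p) for each prime p dividing n
φ(310) = 310 × (1 - 1/2) × (1 - 1/5) × (1 - 1/31) = 120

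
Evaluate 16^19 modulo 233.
19

Repeated squaring. Binary of 19 = 10011.
16^1 ≡ 16 (mod 233); 16^2 ≡ 23 (mod 233); 16^4 ≡ 63 (mod 233); 16^8 ≡ 8 (mod 233); 16^16 ≡ 64 (mod 233)
16^19 = 16^1 × 16^2 × 16^16 ≡ 19 (mod 233)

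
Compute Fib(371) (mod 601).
78

Matrix identity: Q^n = [[F_(n+1), F_n], [F_n, F_(n-1)]] with Q = [[1,1],[1,0]].
n = 371 = 101110011₂. Square-and-multiply, entries mod 601:
Q^1 = [[1,1],[1,0]]
Q^2 = (Q^1)² = [[2,1],[1,1]]
Q^5 = (Q^2)²·Q = [[8,5],[5,3]]
Q^11 = (Q^5)²·Q = [[144,89],[89,55]]
Q^23 = (Q^11)²·Q = [[91,410],[410,282]]
Q^46 = (Q^23)² = [[288,276],[276,12]]
Q^92 = (Q^46)² = [[456,463],[463,594]]
Q^185 = (Q^92)²·Q = [[344,403],[403,542]]
Q^371 = (Q^185)²·Q = [[142,78],[78,64]]
F_371 mod 601 = Q^371[0][1] = 78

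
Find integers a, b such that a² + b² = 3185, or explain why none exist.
7² + 56² (a=7, b=56)

Factorization: 3185 = 5 × 7^2 × 13
By Fermat: n is sum of two squares iff every prime p ≡ 3 (mod 4) appears to even power.
All primes ≡ 3 (mod 4) appear to even power.
Search a = 0, 1, 2, … for 3185 - a² a perfect square: first hit at a = 7: 3185 - 49 = 3136 = 56².
3185 = 7² + 56² = 49 + 3136 ✓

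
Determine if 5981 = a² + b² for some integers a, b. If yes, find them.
50² + 59² (a=50, b=59)

Factorization: 5981 = 5981
By Fermat: n is sum of two squares iff every prime p ≡ 3 (mod 4) appears to even power.
All primes ≡ 3 (mod 4) appear to even power.
Search a = 0, 1, 2, … for 5981 - a² a perfect square: first hit at a = 50: 5981 - 2500 = 3481 = 59².
5981 = 50² + 59² = 2500 + 3481 ✓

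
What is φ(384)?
128

384 = 2^7 × 3
φ(n) = n × ∏(1 - 1/p) for each prime p dividing n
φ(384) = 384 × (1 - 1/2) × (1 - 1/3) = 128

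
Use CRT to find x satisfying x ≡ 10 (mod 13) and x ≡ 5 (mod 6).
23

Using Chinese Remainder Theorem:
M = 13 × 6 = 78
M1 = 6, M2 = 13
y1 = 6^(-1) mod 13 = 11
y2 = 13^(-1) mod 6 = 1
x = (10×6×11 + 5×13×1) mod 78 = 23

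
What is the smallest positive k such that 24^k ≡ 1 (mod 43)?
21

43 is prime, so ord(24) divides φ(43) = 42.
Divisors of 42: 1, 2, 3, 6, 7, 14, 21, 42.
Repeated squaring: 24^1 ≡ 24, 24^2 ≡ 17, 24^4 ≡ 31, 24^8 ≡ 15, 24^16 ≡ 10, 24^32 ≡ 14 (mod 43).
Test 24^d mod 43 for each divisor d in increasing order:
24^1 ≡ 24
24^2 ≡ 17
24^3 = 24^2·24^1 ≡ 21
24^6 = 24^4·24^2 ≡ 11
24^7 = 24^4·24^2·24^1 ≡ 6
24^14 = 24^8·24^4·24^2 ≡ 36
24^21 = 24^16·24^4·24^1 ≡ 1  ← first divisor giving 1
The order is 21.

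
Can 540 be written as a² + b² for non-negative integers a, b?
Not possible

Factorization: 540 = 2^2 × 3^3 × 5
By Fermat: n is sum of two squares iff every prime p ≡ 3 (mod 4) appears to even power.
Prime(s) ≡ 3 (mod 4) with odd exponent: [(3, 3)]
Therefore 540 cannot be expressed as a² + b².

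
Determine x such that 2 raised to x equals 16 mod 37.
4

Baby-step giant-step with step n = ⌈√37⌉ = 7.
Baby steps 2^j mod 37 (j:value) for j=0..6: 0:1, 1:2, 2:4, 3:8, 4:16, 5:32, 6:27.
h = 16 is already in the table at j=4, so x = 4.
Check: 2^4 ≡ 16 (mod 37).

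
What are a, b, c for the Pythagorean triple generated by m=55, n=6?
(2989, 660, 3061)

Euclid's formula: a = m² - n², b = 2mn, c = m² + n²
m = 55, n = 6
a = 55² - 6² = 3025 - 36 = 2989
b = 2 × 55 × 6 = 660
c = 55² + 6² = 3025 + 36 = 3061
Verification: 2989² + 660² = 8934121 + 435600 = 9369721 = 3061² ✓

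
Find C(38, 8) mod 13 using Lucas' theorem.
1

Using Lucas' theorem:
Write n=38 and k=8 in base 13:
n in base 13: [2, 12]
k in base 13: [0, 8]
C(38,8) mod 13 = ∏ C(n_i, k_i) mod 13
Digit binomials (mod 13): C(2,0) = 1; C(12,8) = 495 ≡ 1
Product: 1 × 1 = 1 ≡ 1 (mod 13)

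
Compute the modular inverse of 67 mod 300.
103

gcd(67, 300) = 1, so the inverse exists.
Extended Euclidean algorithm on (300, 67):
300 = 4 × 67 + 32  ⟹  32 = (1)·300 + (-4)·67
67 = 2 × 32 + 3  ⟹  3 = (-2)·300 + (9)·67
32 = 10 × 3 + 2  ⟹  2 = (21)·300 + (-94)·67
3 = 1 × 2 + 1  ⟹  1 = (-23)·300 + (103)·67
So (103)·67 ≡ 1 (mod 300), i.e. 67^(-1) ≡ 103 (mod 300).
Check: 67 × 103 = 6901 ≡ 1 (mod 300)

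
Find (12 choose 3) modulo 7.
3

Using Lucas' theorem:
Write n=12 and k=3 in base 7:
n in base 7: [1, 5]
k in base 7: [0, 3]
C(12,3) mod 7 = ∏ C(n_i, k_i) mod 7
Digit binomials (mod 7): C(1,0) = 1; C(5,3) = 10 ≡ 3
Product: 1 × 3 = 3 ≡ 3 (mod 7)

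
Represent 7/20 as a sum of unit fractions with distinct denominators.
1/3 + 1/60

Greedy algorithm:
7/20: ceiling(20/7) = 3, use 1/3
1/60: ceiling(60/1) = 60, use 1/60
Result: 7/20 = 1/3 + 1/60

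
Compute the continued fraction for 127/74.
[1; 1, 2, 1, 1, 10]

Euclidean algorithm steps:
127 = 1 × 74 + 53
74 = 1 × 53 + 21
53 = 2 × 21 + 11
21 = 1 × 11 + 10
11 = 1 × 10 + 1
10 = 10 × 1 + 0
Continued fraction: [1; 1, 2, 1, 1, 10]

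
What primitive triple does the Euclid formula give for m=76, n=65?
(1551, 9880, 10001)

Euclid's formula: a = m² - n², b = 2mn, c = m² + n²
m = 76, n = 65
a = 76² - 65² = 5776 - 4225 = 1551
b = 2 × 76 × 65 = 9880
c = 76² + 65² = 5776 + 4225 = 10001
Verification: 1551² + 9880² = 2405601 + 97614400 = 100020001 = 10001² ✓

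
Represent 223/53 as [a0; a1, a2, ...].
[4; 4, 1, 4, 2]

Euclidean algorithm steps:
223 = 4 × 53 + 11
53 = 4 × 11 + 9
11 = 1 × 9 + 2
9 = 4 × 2 + 1
2 = 2 × 1 + 0
Continued fraction: [4; 4, 1, 4, 2]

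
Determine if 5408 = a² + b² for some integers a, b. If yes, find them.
28² + 68² (a=28, b=68)

Factorization: 5408 = 2^5 × 13^2
By Fermat: n is sum of two squares iff every prime p ≡ 3 (mod 4) appears to even power.
All primes ≡ 3 (mod 4) appear to even power.
Search a = 0, 1, 2, … for 5408 - a² a perfect square: first hit at a = 28: 5408 - 784 = 4624 = 68².
5408 = 28² + 68² = 784 + 4624 ✓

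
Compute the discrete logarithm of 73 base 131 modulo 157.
89

Baby-step giant-step with step n = ⌈√157⌉ = 13.
Baby steps 131^j mod 157 (j:value) for j=0..12: 0:1, 1:131, 2:48, 3:8, 4:106, 5:70, 6:64, 7:63, 8:89, 9:41, 10:33, 11:84, 12:14.
Giant-step multiplier: 131^(-13) ≡ 131^(156-13) = 131^143 ≡ 135 (mod 157).
Giant steps γ_i = 73·135^i mod 157: γ_0=73, γ_1=121, γ_2=7, γ_3=3, γ_4=91, γ_5=39, γ_6=84 (in table at j=11).
x = i·n + j = 6·13 + 11 = 89.
Check: 131^89 ≡ 73 (mod 157).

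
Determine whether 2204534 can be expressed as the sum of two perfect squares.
Not possible

Factorization: 2204534 = 2 × 31^3 × 37
By Fermat: n is sum of two squares iff every prime p ≡ 3 (mod 4) appears to even power.
Prime(s) ≡ 3 (mod 4) with odd exponent: [(31, 3)]
Therefore 2204534 cannot be expressed as a² + b².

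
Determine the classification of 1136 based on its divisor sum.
deficient

Proper divisors of 1136: sum = 1 + 2 + 4 + 8 + 16 + 71 + 142 + 284 + 568 = 1096
Since 1096 < 1136, 1136 is deficient.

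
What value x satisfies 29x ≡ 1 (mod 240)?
149

gcd(29, 240) = 1, so the inverse exists.
Extended Euclidean algorithm on (240, 29):
240 = 8 × 29 + 8  ⟹  8 = (1)·240 + (-8)·29
29 = 3 × 8 + 5  ⟹  5 = (-3)·240 + (25)·29
8 = 1 × 5 + 3  ⟹  3 = (4)·240 + (-33)·29
5 = 1 × 3 + 2  ⟹  2 = (-7)·240 + (58)·29
3 = 1 × 2 + 1  ⟹  1 = (11)·240 + (-91)·29
So (-91)·29 ≡ 1 (mod 240), i.e. 29^(-1) ≡ -91 ≡ 149 (mod 240).
Check: 29 × 149 = 4321 ≡ 1 (mod 240)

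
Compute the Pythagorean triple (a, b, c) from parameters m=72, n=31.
(4223, 4464, 6145)

Euclid's formula: a = m² - n², b = 2mn, c = m² + n²
m = 72, n = 31
a = 72² - 31² = 5184 - 961 = 4223
b = 2 × 72 × 31 = 4464
c = 72² + 31² = 5184 + 961 = 6145
Verification: 4223² + 4464² = 17833729 + 19927296 = 37761025 = 6145² ✓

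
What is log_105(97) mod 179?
147

Baby-step giant-step with step n = ⌈√179⌉ = 14.
Baby steps 105^j mod 179 (j:value) for j=0..13: 0:1, 1:105, 2:106, 3:32, 4:138, 5:170, 6:129, 7:120, 8:70, 9:11, 10:81, 11:92, 12:173, 13:86.
Giant-step multiplier: 105^(-14) ≡ 105^(178-14) = 105^164 ≡ 47 (mod 179).
Giant steps γ_i = 97·47^i mod 179: γ_0=97, γ_1=84, γ_2=10, γ_3=112, γ_4=73, γ_5=30, γ_6=157, γ_7=40, γ_8=90, γ_9=113, γ_10=120 (in table at j=7).
x = i·n + j = 10·14 + 7 = 147.
Check: 105^147 ≡ 97 (mod 179).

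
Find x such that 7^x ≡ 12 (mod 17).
7

Baby-step giant-step with step n = ⌈√17⌉ = 5.
Baby steps 7^j mod 17 (j:value) for j=0..4: 0:1, 1:7, 2:15, 3:3, 4:4.
Giant-step multiplier: 7^(-5) ≡ 7^(16-5) = 7^11 ≡ 14 (mod 17).
Giant steps γ_i = 12·14^i mod 17: γ_0=12, γ_1=15 (in table at j=2).
x = i·n + j = 1·5 + 2 = 7.
Check: 7^7 ≡ 12 (mod 17).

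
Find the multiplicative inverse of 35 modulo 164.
75

gcd(35, 164) = 1, so the inverse exists.
Extended Euclidean algorithm on (164, 35):
164 = 4 × 35 + 24  ⟹  24 = (1)·164 + (-4)·35
35 = 1 × 24 + 11  ⟹  11 = (-1)·164 + (5)·35
24 = 2 × 11 + 2  ⟹  2 = (3)·164 + (-14)·35
11 = 5 × 2 + 1  ⟹  1 = (-16)·164 + (75)·35
So (75)·35 ≡ 1 (mod 164), i.e. 35^(-1) ≡ 75 (mod 164).
Check: 35 × 75 = 2625 ≡ 1 (mod 164)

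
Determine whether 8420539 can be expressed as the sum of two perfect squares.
Not possible

Factorization: 8420539 = 41 × 59^3
By Fermat: n is sum of two squares iff every prime p ≡ 3 (mod 4) appears to even power.
Prime(s) ≡ 3 (mod 4) with odd exponent: [(59, 3)]
Therefore 8420539 cannot be expressed as a² + b².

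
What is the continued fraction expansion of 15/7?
[2; 7]

Euclidean algorithm steps:
15 = 2 × 7 + 1
7 = 7 × 1 + 0
Continued fraction: [2; 7]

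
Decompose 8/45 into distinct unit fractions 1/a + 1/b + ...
1/6 + 1/90

Greedy algorithm:
8/45: ceiling(45/8) = 6, use 1/6
1/90: ceiling(90/1) = 90, use 1/90
Result: 8/45 = 1/6 + 1/90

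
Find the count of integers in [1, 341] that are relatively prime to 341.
300

341 = 11 × 31
φ(n) = n × ∏(1 - 1/p) for each prime p dividing n
φ(341) = 341 × (1 - 1/11) × (1 - 1/31) = 300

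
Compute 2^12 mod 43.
11

Repeated squaring. Binary of 12 = 1100.
2^1 ≡ 2 (mod 43); 2^2 ≡ 4 (mod 43); 2^4 ≡ 16 (mod 43); 2^8 ≡ 41 (mod 43)
2^12 = 2^4 × 2^8 ≡ 11 (mod 43)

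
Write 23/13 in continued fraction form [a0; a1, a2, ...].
[1; 1, 3, 3]

Euclidean algorithm steps:
23 = 1 × 13 + 10
13 = 1 × 10 + 3
10 = 3 × 3 + 1
3 = 3 × 1 + 0
Continued fraction: [1; 1, 3, 3]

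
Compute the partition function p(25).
1958

p(n) counts ways to write n as a sum of positive integers (order ignored).
Euler's pentagonal recurrence: p(k) = p(k-1) + p(k-2) - p(k-5) - p(k-7) + p(k-12) + p(k-15) - ... (offsets j(3j∓1)/2, signs ++--, p(0)=1, p(<0)=0).
DP table for k = 0..24: p(0)=1, p(1)=1, p(2)=2, p(3)=3, p(4)=5, p(5)=7, p(6)=11, p(7)=15, p(8)=22, p(9)=30, p(10)=42, p(11)=56, p(12)=77, p(13)=101, p(14)=135, p(15)=176, p(16)=231, p(17)=297, p(18)=385, p(19)=490, p(20)=627, p(21)=792, p(22)=1002, p(23)=1255, p(24)=1575.
Final step: p(25) = p(24) + p(23) - p(20) - p(18) + p(13) + p(10) - p(3)
= 1575 + 1255 - 627 - 385 + 101 + 42 - 3
= 1958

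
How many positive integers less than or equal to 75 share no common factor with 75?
40

75 = 3 × 5^2
φ(n) = n × ∏(1 - 1/p) for each prime p dividing n
φ(75) = 75 × (1 - 1/3) × (1 - 1/5) = 40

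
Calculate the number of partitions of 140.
15065878135

p(n) counts ways to write n as a sum of positive integers (order ignored).
Euler's pentagonal recurrence: p(k) = p(k-1) + p(k-2) - p(k-5) - p(k-7) + p(k-12) + p(k-15) - ... (offsets j(3j∓1)/2, signs ++--, p(0)=1, p(<0)=0).
DP table for k = 0..139: p(0)=1, p(1)=1, p(2)=2, p(3)=3, p(4)=5, p(5)=7, p(6)=11, p(7)=15, p(8)=22, p(9)=30, p(10)=42, p(11)=56, p(12)=77, p(13)=101, p(14)=135, p(15)=176, p(16)=231, p(17)=297, p(18)=385, p(19)=490, p(20)=627, p(21)=792, p(22)=1002, p(23)=1255, p(24)=1575, p(25)=1958, p(26)=2436, p(27)=3010, p(28)=3718, p(29)=4565, p(30)=5604, p(31)=6842, p(32)=8349, p(33)=10143, p(34)=12310, p(35)=14883, p(36)=17977, p(37)=21637, p(38)=26015, p(39)=31185, p(40)=37338, p(41)=44583, p(42)=53174, p(43)=63261, p(44)=75175, p(45)=89134, p(46)=105558, p(47)=124754, p(48)=147273, p(49)=173525, p(50)=204226, p(51)=239943, p(52)=281589, p(53)=329931, p(54)=386155, p(55)=451276, p(56)=526823, p(57)=614154, p(58)=715220, p(59)=831820, p(60)=966467, p(61)=1121505, p(62)=1300156, p(63)=1505499, p(64)=1741630, p(65)=2012558, p(66)=2323520, p(67)=2679689, p(68)=3087735, p(69)=3554345, p(70)=4087968, p(71)=4697205, p(72)=5392783, p(73)=6185689, p(74)=7089500, p(75)=8118264, p(76)=9289091, p(77)=10619863, p(78)=12132164, p(79)=13848650, p(80)=15796476, p(81)=18004327, p(82)=20506255, p(83)=23338469, p(84)=26543660, p(85)=30167357, p(86)=34262962, p(87)=38887673, p(88)=44108109, p(89)=49995925, p(90)=56634173, p(91)=64112359, p(92)=72533807, p(93)=82010177, p(94)=92669720, p(95)=104651419, p(96)=118114304, p(97)=133230930, p(98)=150198136, p(99)=169229875, p(100)=190569292, p(101)=214481126, p(102)=241265379, p(103)=271248950, p(104)=304801365, p(105)=342325709, p(106)=384276336, p(107)=431149389, p(108)=483502844, p(109)=541946240, p(110)=607163746, p(111)=679903203, p(112)=761002156, p(113)=851376628, p(114)=952050665, p(115)=1064144451, p(116)=1188908248, p(117)=1327710076, p(118)=1482074143, p(119)=1653668665, p(120)=1844349560, p(121)=2056148051, p(122)=2291320912, p(123)=2552338241, p(124)=2841940500, p(125)=3163127352, p(126)=3519222692, p(127)=3913864295, p(128)=4351078600, p(129)=4835271870, p(130)=5371315400, p(131)=5964539504, p(132)=6620830889, p(133)=7346629512, p(134)=8149040695, p(135)=9035836076, p(136)=10015581680, p(137)=11097645016, p(138)=12292341831, p(139)=13610949895.
Final step: p(140) = p(139) + p(138) - p(135) - p(133) + p(128) + p(125) - p(118) - p(114) + p(105) + p(100) - p(89) - p(83) + p(70) + p(63) - p(48) - p(40) + p(23) + p(14)
= 13610949895 + 12292341831 - 9035836076 - 7346629512 + 4351078600 + 3163127352 - 1482074143 - 952050665 + 342325709 + 190569292 - 49995925 - 23338469 + 4087968 + 1505499 - 147273 - 37338 + 1255 + 135
= 15065878135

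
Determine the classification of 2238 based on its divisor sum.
abundant

Proper divisors of 2238: sum = 1 + 2 + 3 + 6 + 373 + 746 + 1119 = 2250
Since 2250 > 2238, 2238 is abundant.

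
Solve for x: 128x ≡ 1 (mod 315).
32

gcd(128, 315) = 1, so the inverse exists.
Extended Euclidean algorithm on (315, 128):
315 = 2 × 128 + 59  ⟹  59 = (1)·315 + (-2)·128
128 = 2 × 59 + 10  ⟹  10 = (-2)·315 + (5)·128
59 = 5 × 10 + 9  ⟹  9 = (11)·315 + (-27)·128
10 = 1 × 9 + 1  ⟹  1 = (-13)·315 + (32)·128
So (32)·128 ≡ 1 (mod 315), i.e. 128^(-1) ≡ 32 (mod 315).
Check: 128 × 32 = 4096 ≡ 1 (mod 315)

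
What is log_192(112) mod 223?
144

Baby-step giant-step with step n = ⌈√223⌉ = 15.
Baby steps 192^j mod 223 (j:value) for j=0..14: 0:1, 1:192, 2:69, 3:91, 4:78, 5:35, 6:30, 7:185, 8:63, 9:54, 10:110, 11:158, 12:8, 13:198, 14:106.
Giant-step multiplier: 192^(-15) ≡ 192^(222-15) = 192^207 ≡ 189 (mod 223).
Giant steps γ_i = 112·189^i mod 223: γ_0=112, γ_1=206, γ_2=132, γ_3=195, γ_4=60, γ_5=190, γ_6=7, γ_7=208, γ_8=64, γ_9=54 (in table at j=9).
x = i·n + j = 9·15 + 9 = 144.
Check: 192^144 ≡ 112 (mod 223).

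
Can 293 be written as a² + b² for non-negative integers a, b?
2² + 17² (a=2, b=17)

Factorization: 293 = 293
By Fermat: n is sum of two squares iff every prime p ≡ 3 (mod 4) appears to even power.
All primes ≡ 3 (mod 4) appear to even power.
Search a = 0, 1, 2, … for 293 - a² a perfect square: first hit at a = 2: 293 - 4 = 289 = 17².
293 = 2² + 17² = 4 + 289 ✓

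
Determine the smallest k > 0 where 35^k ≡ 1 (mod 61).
60

61 is prime, so ord(35) divides φ(61) = 60.
Divisors of 60: 1, 2, 3, 4, 5, 6, 10, 12, 15, 20, 30, 60.
Repeated squaring: 35^1 ≡ 35, 35^2 ≡ 5, 35^4 ≡ 25, 35^8 ≡ 15, 35^16 ≡ 42, 35^32 ≡ 56 (mod 61).
Test 35^d mod 61 for each divisor d in increasing order:
35^1 ≡ 35
35^2 ≡ 5
35^3 = 35^2·35^1 ≡ 53
35^4 ≡ 25
35^5 = 35^4·35^1 ≡ 21
35^6 = 35^4·35^2 ≡ 3
35^10 = 35^8·35^2 ≡ 14
35^12 = 35^8·35^4 ≡ 9
35^15 = 35^8·35^4·35^2·35^1 ≡ 50
35^20 = 35^16·35^4 ≡ 13
35^30 = 35^16·35^8·35^4·35^2 ≡ 60
35^60 = 35^32·35^16·35^8·35^4 ≡ 1  ← first divisor giving 1
The order is 60.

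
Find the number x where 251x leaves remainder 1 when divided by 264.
203

gcd(251, 264) = 1, so the inverse exists.
Extended Euclidean algorithm on (264, 251):
264 = 1 × 251 + 13  ⟹  13 = (1)·264 + (-1)·251
251 = 19 × 13 + 4  ⟹  4 = (-19)·264 + (20)·251
13 = 3 × 4 + 1  ⟹  1 = (58)·264 + (-61)·251
So (-61)·251 ≡ 1 (mod 264), i.e. 251^(-1) ≡ -61 ≡ 203 (mod 264).
Check: 251 × 203 = 50953 ≡ 1 (mod 264)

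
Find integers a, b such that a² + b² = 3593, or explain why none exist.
28² + 53² (a=28, b=53)

Factorization: 3593 = 3593
By Fermat: n is sum of two squares iff every prime p ≡ 3 (mod 4) appears to even power.
All primes ≡ 3 (mod 4) appear to even power.
Search a = 0, 1, 2, … for 3593 - a² a perfect square: first hit at a = 28: 3593 - 784 = 2809 = 53².
3593 = 28² + 53² = 784 + 2809 ✓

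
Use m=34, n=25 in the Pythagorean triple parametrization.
(531, 1700, 1781)

Euclid's formula: a = m² - n², b = 2mn, c = m² + n²
m = 34, n = 25
a = 34² - 25² = 1156 - 625 = 531
b = 2 × 34 × 25 = 1700
c = 34² + 25² = 1156 + 625 = 1781
Verification: 531² + 1700² = 281961 + 2890000 = 3171961 = 1781² ✓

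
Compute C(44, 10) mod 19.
0

Using Lucas' theorem:
Write n=44 and k=10 in base 19:
n in base 19: [2, 6]
k in base 19: [0, 10]
C(44,10) mod 19 = ∏ C(n_i, k_i) mod 19
Digit binomials (mod 19): C(2,0) = 1; C(6,10) = 0 (k_i > n_i)
Product: 1 × 0 = 0 ≡ 0 (mod 19)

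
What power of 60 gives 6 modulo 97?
56

Baby-step giant-step with step n = ⌈√97⌉ = 10.
Baby steps 60^j mod 97 (j:value) for j=0..9: 0:1, 1:60, 2:11, 3:78, 4:24, 5:82, 6:70, 7:29, 8:91, 9:28.
Giant-step multiplier: 60^(-10) ≡ 60^(96-10) = 60^86 ≡ 72 (mod 97).
Giant steps γ_i = 6·72^i mod 97: γ_0=6, γ_1=44, γ_2=64, γ_3=49, γ_4=36, γ_5=70 (in table at j=6).
x = i·n + j = 5·10 + 6 = 56.
Check: 60^56 ≡ 6 (mod 97).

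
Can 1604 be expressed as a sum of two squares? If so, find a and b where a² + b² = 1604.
2² + 40² (a=2, b=40)

Factorization: 1604 = 2^2 × 401
By Fermat: n is sum of two squares iff every prime p ≡ 3 (mod 4) appears to even power.
All primes ≡ 3 (mod 4) appear to even power.
Search a = 0, 1, 2, … for 1604 - a² a perfect square: first hit at a = 2: 1604 - 4 = 1600 = 40².
1604 = 2² + 40² = 4 + 1600 ✓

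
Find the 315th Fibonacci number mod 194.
112

Matrix identity: Q^n = [[F_(n+1), F_n], [F_n, F_(n-1)]] with Q = [[1,1],[1,0]].
n = 315 = 100111011₂. Square-and-multiply, entries mod 194:
Q^1 = [[1,1],[1,0]]
Q^2 = (Q^1)² = [[2,1],[1,1]]
Q^4 = (Q^2)² = [[5,3],[3,2]]
Q^9 = (Q^4)²·Q = [[55,34],[34,21]]
Q^19 = (Q^9)²·Q = [[169,107],[107,62]]
Q^39 = (Q^19)²·Q = [[125,46],[46,79]]
Q^78 = (Q^39)² = [[87,72],[72,15]]
Q^157 = (Q^78)²·Q = [[115,143],[143,166]]
Q^315 = (Q^157)²·Q = [[137,112],[112,25]]
F_315 mod 194 = Q^315[0][1] = 112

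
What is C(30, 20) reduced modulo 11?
0

Using Lucas' theorem:
Write n=30 and k=20 in base 11:
n in base 11: [2, 8]
k in base 11: [1, 9]
C(30,20) mod 11 = ∏ C(n_i, k_i) mod 11
Digit binomials (mod 11): C(2,1) = 2; C(8,9) = 0 (k_i > n_i)
Product: 2 × 0 = 0 ≡ 0 (mod 11)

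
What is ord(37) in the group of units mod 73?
9

73 is prime, so ord(37) divides φ(73) = 72.
Divisors of 72: 1, 2, 3, 4, 6, 8, 9, 12, 18, 24, 36, 72.
Repeated squaring: 37^1 ≡ 37, 37^2 ≡ 55, 37^4 ≡ 32, 37^8 ≡ 2, 37^16 ≡ 4, 37^32 ≡ 16, 37^64 ≡ 37 (mod 73).
Test 37^d mod 73 for each divisor d in increasing order:
37^1 ≡ 37
37^2 ≡ 55
37^3 = 37^2·37^1 ≡ 64
37^4 ≡ 32
37^6 = 37^4·37^2 ≡ 8
37^8 ≡ 2
37^9 = 37^8·37^1 ≡ 1  ← first divisor giving 1
The order is 9.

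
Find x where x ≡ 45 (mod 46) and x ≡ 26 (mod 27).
1241

Using Chinese Remainder Theorem:
M = 46 × 27 = 1242
M1 = 27, M2 = 46
y1 = 27^(-1) mod 46 = 29
y2 = 46^(-1) mod 27 = 10
x = (45×27×29 + 26×46×10) mod 1242 = 1241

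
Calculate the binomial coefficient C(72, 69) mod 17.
4

Using Lucas' theorem:
Write n=72 and k=69 in base 17:
n in base 17: [4, 4]
k in base 17: [4, 1]
C(72,69) mod 17 = ∏ C(n_i, k_i) mod 17
Digit binomials (mod 17): C(4,4) = 1; C(4,1) = 4
Product: 1 × 4 = 4 ≡ 4 (mod 17)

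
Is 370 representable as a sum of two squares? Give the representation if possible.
3² + 19² (a=3, b=19)

Factorization: 370 = 2 × 5 × 37
By Fermat: n is sum of two squares iff every prime p ≡ 3 (mod 4) appears to even power.
All primes ≡ 3 (mod 4) appear to even power.
Search a = 0, 1, 2, … for 370 - a² a perfect square: first hit at a = 3: 370 - 9 = 361 = 19².
370 = 3² + 19² = 9 + 361 ✓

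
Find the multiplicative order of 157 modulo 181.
180

181 is prime, so ord(157) divides φ(181) = 180.
Divisors of 180: 1, 2, 3, 4, 5, 6, 9, 10, 12, 15, 18, 20, 30, 36, 45, 60, 90, 180.
Repeated squaring: 157^1 ≡ 157, 157^2 ≡ 33, 157^4 ≡ 3, 157^8 ≡ 9, 157^16 ≡ 81, 157^32 ≡ 45, 157^64 ≡ 34, 157^128 ≡ 70 (mod 181).
Test 157^d mod 181 for each divisor d in increasing order:
157^1 ≡ 157
157^2 ≡ 33
157^3 = 157^2·157^1 ≡ 113
157^4 ≡ 3
157^5 = 157^4·157^1 ≡ 109
157^6 = 157^4·157^2 ≡ 99
157^9 = 157^8·157^1 ≡ 146
157^10 = 157^8·157^2 ≡ 116
157^12 = 157^8·157^4 ≡ 27
157^15 = 157^8·157^4·157^2·157^1 ≡ 155
157^18 = 157^16·157^2 ≡ 139
157^20 = 157^16·157^4 ≡ 62
157^30 = 157^16·157^8·157^4·157^2 ≡ 133
157^36 = 157^32·157^4 ≡ 135
157^45 = 157^32·157^8·157^4·157^1 ≡ 162
157^60 = 157^32·157^16·157^8·157^4 ≡ 132
157^90 = 157^64·157^16·157^8·157^2 ≡ 180
157^180 = 157^128·157^32·157^16·157^4 ≡ 1  ← first divisor giving 1
The order is 180.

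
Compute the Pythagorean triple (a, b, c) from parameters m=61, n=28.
(2937, 3416, 4505)

Euclid's formula: a = m² - n², b = 2mn, c = m² + n²
m = 61, n = 28
a = 61² - 28² = 3721 - 784 = 2937
b = 2 × 61 × 28 = 3416
c = 61² + 28² = 3721 + 784 = 4505
Verification: 2937² + 3416² = 8625969 + 11669056 = 20295025 = 4505² ✓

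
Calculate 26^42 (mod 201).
196

Repeated squaring. Binary of 42 = 101010.
26^1 ≡ 26 (mod 201); 26^2 ≡ 73 (mod 201); 26^4 ≡ 103 (mod 201); 26^8 ≡ 157 (mod 201); 26^16 ≡ 127 (mod 201); 26^32 ≡ 49 (mod 201)
26^42 = 26^2 × 26^8 × 26^32 ≡ 196 (mod 201)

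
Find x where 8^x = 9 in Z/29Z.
22

Baby-step giant-step with step n = ⌈√29⌉ = 6.
Baby steps 8^j mod 29 (j:value) for j=0..5: 0:1, 1:8, 2:6, 3:19, 4:7, 5:27.
Giant-step multiplier: 8^(-6) ≡ 8^(28-6) = 8^22 ≡ 9 (mod 29).
Giant steps γ_i = 9·9^i mod 29: γ_0=9, γ_1=23, γ_2=4, γ_3=7 (in table at j=4).
x = i·n + j = 3·6 + 4 = 22.
Check: 8^22 ≡ 9 (mod 29).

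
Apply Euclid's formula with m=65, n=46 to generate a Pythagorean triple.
(2109, 5980, 6341)

Euclid's formula: a = m² - n², b = 2mn, c = m² + n²
m = 65, n = 46
a = 65² - 46² = 4225 - 2116 = 2109
b = 2 × 65 × 46 = 5980
c = 65² + 46² = 4225 + 2116 = 6341
Verification: 2109² + 5980² = 4447881 + 35760400 = 40208281 = 6341² ✓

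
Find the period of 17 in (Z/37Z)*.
36

37 is prime, so ord(17) divides φ(37) = 36.
Divisors of 36: 1, 2, 3, 4, 6, 9, 12, 18, 36.
Repeated squaring: 17^1 ≡ 17, 17^2 ≡ 30, 17^4 ≡ 12, 17^8 ≡ 33, 17^16 ≡ 16, 17^32 ≡ 34 (mod 37).
Test 17^d mod 37 for each divisor d in increasing order:
17^1 ≡ 17
17^2 ≡ 30
17^3 = 17^2·17^1 ≡ 29
17^4 ≡ 12
17^6 = 17^4·17^2 ≡ 27
17^9 = 17^8·17^1 ≡ 6
17^12 = 17^8·17^4 ≡ 26
17^18 = 17^16·17^2 ≡ 36
17^36 = 17^32·17^4 ≡ 1  ← first divisor giving 1
The order is 36.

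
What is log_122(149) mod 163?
125

Baby-step giant-step with step n = ⌈√163⌉ = 13.
Baby steps 122^j mod 163 (j:value) for j=0..12: 0:1, 1:122, 2:51, 3:28, 4:156, 5:124, 6:132, 7:130, 8:49, 9:110, 10:54, 11:68, 12:146.
Giant-step multiplier: 122^(-13) ≡ 122^(162-13) = 122^149 ≡ 29 (mod 163).
Giant steps γ_i = 149·29^i mod 163: γ_0=149, γ_1=83, γ_2=125, γ_3=39, γ_4=153, γ_5=36, γ_6=66, γ_7=121, γ_8=86, γ_9=49 (in table at j=8).
x = i·n + j = 9·13 + 8 = 125.
Check: 122^125 ≡ 149 (mod 163).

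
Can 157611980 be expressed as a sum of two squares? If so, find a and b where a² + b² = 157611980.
Not possible

Factorization: 157611980 = 2^2 × 5 × 199^3
By Fermat: n is sum of two squares iff every prime p ≡ 3 (mod 4) appears to even power.
Prime(s) ≡ 3 (mod 4) with odd exponent: [(199, 3)]
Therefore 157611980 cannot be expressed as a² + b².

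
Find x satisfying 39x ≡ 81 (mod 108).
x ≡ 27 (mod 36)

gcd(39, 108) = 3, which divides 81, so solutions exist.
Divide through by 3: 13x ≡ 27 (mod 36).
Find 13^(-1) mod 36 by the extended Euclidean algorithm:
36 = 2 × 13 + 10  ⟹  10 = (1)·36 + (-2)·13
13 = 1 × 10 + 3  ⟹  3 = (-1)·36 + (3)·13
10 = 3 × 3 + 1  ⟹  1 = (4)·36 + (-11)·13
So (-11)·13 ≡ 1 (mod 36), i.e. 13^(-1) ≡ -11 ≡ 25 (mod 36).
x ≡ 25 × 27 = 675 ≡ 27 (mod 36).
Check: 39 × 27 = 1053 ≡ 81 (mod 108).
x ≡ 27 (mod 36), giving 3 solutions mod 108.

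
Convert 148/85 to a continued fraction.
[1; 1, 2, 1, 6, 3]

Euclidean algorithm steps:
148 = 1 × 85 + 63
85 = 1 × 63 + 22
63 = 2 × 22 + 19
22 = 1 × 19 + 3
19 = 6 × 3 + 1
3 = 3 × 1 + 0
Continued fraction: [1; 1, 2, 1, 6, 3]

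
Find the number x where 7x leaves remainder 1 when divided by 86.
37

gcd(7, 86) = 1, so the inverse exists.
Extended Euclidean algorithm on (86, 7):
86 = 12 × 7 + 2  ⟹  2 = (1)·86 + (-12)·7
7 = 3 × 2 + 1  ⟹  1 = (-3)·86 + (37)·7
So (37)·7 ≡ 1 (mod 86), i.e. 7^(-1) ≡ 37 (mod 86).
Check: 7 × 37 = 259 ≡ 1 (mod 86)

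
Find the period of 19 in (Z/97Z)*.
32

97 is prime, so ord(19) divides φ(97) = 96.
Divisors of 96: 1, 2, 3, 4, 6, 8, 12, 16, 24, 32, 48, 96.
Repeated squaring: 19^1 ≡ 19, 19^2 ≡ 70, 19^4 ≡ 50, 19^8 ≡ 75, 19^16 ≡ 96, 19^32 ≡ 1, 19^64 ≡ 1 (mod 97).
Test 19^d mod 97 for each divisor d in increasing order:
19^1 ≡ 19
19^2 ≡ 70
19^3 = 19^2·19^1 ≡ 69
19^4 ≡ 50
19^6 = 19^4·19^2 ≡ 8
19^8 ≡ 75
19^12 = 19^8·19^4 ≡ 64
19^16 ≡ 96
19^24 = 19^16·19^8 ≡ 22
19^32 ≡ 1  ← first divisor giving 1
The order is 32.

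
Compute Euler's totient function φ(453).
300

453 = 3 × 151
φ(n) = n × ∏(1 - 1/p) for each prime p dividing n
φ(453) = 453 × (1 - 1/3) × (1 - 1/151) = 300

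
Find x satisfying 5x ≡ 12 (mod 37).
x ≡ 32 (mod 37)

gcd(5, 37) = 1, which divides 12, so solutions exist.
Find 5^(-1) mod 37 by the extended Euclidean algorithm:
37 = 7 × 5 + 2  ⟹  2 = (1)·37 + (-7)·5
5 = 2 × 2 + 1  ⟹  1 = (-2)·37 + (15)·5
So (15)·5 ≡ 1 (mod 37), i.e. 5^(-1) ≡ 15 (mod 37).
x ≡ 15 × 12 = 180 ≡ 32 (mod 37).
Check: 5 × 32 = 160 ≡ 12 (mod 37).
Unique solution: x ≡ 32 (mod 37)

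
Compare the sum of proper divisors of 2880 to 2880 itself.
abundant

Proper divisors of 2880: sum = 1 + 2 + 3 + 4 + 5 + 6 + 8 + 9 + ... + 576 + 720 + 960 + 1440 (41 divisors) = 7026
Since 7026 > 2880, 2880 is abundant.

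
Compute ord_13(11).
12

13 is prime, so ord(11) divides φ(13) = 12.
Divisors of 12: 1, 2, 3, 4, 6, 12.
Repeated squaring: 11^1 ≡ 11, 11^2 ≡ 4, 11^4 ≡ 3, 11^8 ≡ 9 (mod 13).
Test 11^d mod 13 for each divisor d in increasing order:
11^1 ≡ 11
11^2 ≡ 4
11^3 = 11^2·11^1 ≡ 5
11^4 ≡ 3
11^6 = 11^4·11^2 ≡ 12
11^12 = 11^8·11^4 ≡ 1  ← first divisor giving 1
The order is 12.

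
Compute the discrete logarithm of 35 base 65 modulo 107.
104

Baby-step giant-step with step n = ⌈√107⌉ = 11.
Baby steps 65^j mod 107 (j:value) for j=0..10: 0:1, 1:65, 2:52, 3:63, 4:29, 5:66, 6:10, 7:8, 8:92, 9:95, 10:76.
Giant-step multiplier: 65^(-11) ≡ 65^(106-11) = 65^95 ≡ 6 (mod 107).
Giant steps γ_i = 35·6^i mod 107: γ_0=35, γ_1=103, γ_2=83, γ_3=70, γ_4=99, γ_5=59, γ_6=33, γ_7=91, γ_8=11, γ_9=66 (in table at j=5).
x = i·n + j = 9·11 + 5 = 104.
Check: 65^104 ≡ 35 (mod 107).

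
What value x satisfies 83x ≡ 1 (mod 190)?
87

gcd(83, 190) = 1, so the inverse exists.
Extended Euclidean algorithm on (190, 83):
190 = 2 × 83 + 24  ⟹  24 = (1)·190 + (-2)·83
83 = 3 × 24 + 11  ⟹  11 = (-3)·190 + (7)·83
24 = 2 × 11 + 2  ⟹  2 = (7)·190 + (-16)·83
11 = 5 × 2 + 1  ⟹  1 = (-38)·190 + (87)·83
So (87)·83 ≡ 1 (mod 190), i.e. 83^(-1) ≡ 87 (mod 190).
Check: 83 × 87 = 7221 ≡ 1 (mod 190)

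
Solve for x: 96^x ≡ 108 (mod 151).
43

Baby-step giant-step with step n = ⌈√151⌉ = 13.
Baby steps 96^j mod 151 (j:value) for j=0..12: 0:1, 1:96, 2:5, 3:27, 4:25, 5:135, 6:125, 7:71, 8:21, 9:53, 10:105, 11:114, 12:72.
Giant-step multiplier: 96^(-13) ≡ 96^(150-13) = 96^137 ≡ 111 (mod 151).
Giant steps γ_i = 108·111^i mod 151: γ_0=108, γ_1=59, γ_2=56, γ_3=25 (in table at j=4).
x = i·n + j = 3·13 + 4 = 43.
Check: 96^43 ≡ 108 (mod 151).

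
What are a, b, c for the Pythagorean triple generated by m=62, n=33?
(2755, 4092, 4933)

Euclid's formula: a = m² - n², b = 2mn, c = m² + n²
m = 62, n = 33
a = 62² - 33² = 3844 - 1089 = 2755
b = 2 × 62 × 33 = 4092
c = 62² + 33² = 3844 + 1089 = 4933
Verification: 2755² + 4092² = 7590025 + 16744464 = 24334489 = 4933² ✓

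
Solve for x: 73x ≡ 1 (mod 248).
17

gcd(73, 248) = 1, so the inverse exists.
Extended Euclidean algorithm on (248, 73):
248 = 3 × 73 + 29  ⟹  29 = (1)·248 + (-3)·73
73 = 2 × 29 + 15  ⟹  15 = (-2)·248 + (7)·73
29 = 1 × 15 + 14  ⟹  14 = (3)·248 + (-10)·73
15 = 1 × 14 + 1  ⟹  1 = (-5)·248 + (17)·73
So (17)·73 ≡ 1 (mod 248), i.e. 73^(-1) ≡ 17 (mod 248).
Check: 73 × 17 = 1241 ≡ 1 (mod 248)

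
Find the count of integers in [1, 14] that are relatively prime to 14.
6

14 = 2 × 7
φ(n) = n × ∏(1 - 1/p) for each prime p dividing n
φ(14) = 14 × (1 - 1/2) × (1 - 1/7) = 6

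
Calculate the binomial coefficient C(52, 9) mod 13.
0

Using Lucas' theorem:
Write n=52 and k=9 in base 13:
n in base 13: [4, 0]
k in base 13: [0, 9]
C(52,9) mod 13 = ∏ C(n_i, k_i) mod 13
Digit binomials (mod 13): C(4,0) = 1; C(0,9) = 0 (k_i > n_i)
Product: 1 × 0 = 0 ≡ 0 (mod 13)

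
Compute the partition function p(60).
966467

p(n) counts ways to write n as a sum of positive integers (order ignored).
Euler's pentagonal recurrence: p(k) = p(k-1) + p(k-2) - p(k-5) - p(k-7) + p(k-12) + p(k-15) - ... (offsets j(3j∓1)/2, signs ++--, p(0)=1, p(<0)=0).
DP table for k = 0..59: p(0)=1, p(1)=1, p(2)=2, p(3)=3, p(4)=5, p(5)=7, p(6)=11, p(7)=15, p(8)=22, p(9)=30, p(10)=42, p(11)=56, p(12)=77, p(13)=101, p(14)=135, p(15)=176, p(16)=231, p(17)=297, p(18)=385, p(19)=490, p(20)=627, p(21)=792, p(22)=1002, p(23)=1255, p(24)=1575, p(25)=1958, p(26)=2436, p(27)=3010, p(28)=3718, p(29)=4565, p(30)=5604, p(31)=6842, p(32)=8349, p(33)=10143, p(34)=12310, p(35)=14883, p(36)=17977, p(37)=21637, p(38)=26015, p(39)=31185, p(40)=37338, p(41)=44583, p(42)=53174, p(43)=63261, p(44)=75175, p(45)=89134, p(46)=105558, p(47)=124754, p(48)=147273, p(49)=173525, p(50)=204226, p(51)=239943, p(52)=281589, p(53)=329931, p(54)=386155, p(55)=451276, p(56)=526823, p(57)=614154, p(58)=715220, p(59)=831820.
Final step: p(60) = p(59) + p(58) - p(55) - p(53) + p(48) + p(45) - p(38) - p(34) + p(25) + p(20) - p(9) - p(3)
= 831820 + 715220 - 451276 - 329931 + 147273 + 89134 - 26015 - 12310 + 1958 + 627 - 30 - 3
= 966467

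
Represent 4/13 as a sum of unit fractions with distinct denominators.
1/4 + 1/18 + 1/468

Greedy algorithm:
4/13: ceiling(13/4) = 4, use 1/4
3/52: ceiling(52/3) = 18, use 1/18
1/468: ceiling(468/1) = 468, use 1/468
Result: 4/13 = 1/4 + 1/18 + 1/468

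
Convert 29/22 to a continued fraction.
[1; 3, 7]

Euclidean algorithm steps:
29 = 1 × 22 + 7
22 = 3 × 7 + 1
7 = 7 × 1 + 0
Continued fraction: [1; 3, 7]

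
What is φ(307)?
306

307 = 307
φ(n) = n × ∏(1 - 1/p) for each prime p dividing n
φ(307) = 307 × (1 - 1/307) = 306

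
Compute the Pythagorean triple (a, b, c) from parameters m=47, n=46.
(93, 4324, 4325)

Euclid's formula: a = m² - n², b = 2mn, c = m² + n²
m = 47, n = 46
a = 47² - 46² = 2209 - 2116 = 93
b = 2 × 47 × 46 = 4324
c = 47² + 46² = 2209 + 2116 = 4325
Verification: 93² + 4324² = 8649 + 18696976 = 18705625 = 4325² ✓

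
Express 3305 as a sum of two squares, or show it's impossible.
13² + 56² (a=13, b=56)

Factorization: 3305 = 5 × 661
By Fermat: n is sum of two squares iff every prime p ≡ 3 (mod 4) appears to even power.
All primes ≡ 3 (mod 4) appear to even power.
Search a = 0, 1, 2, … for 3305 - a² a perfect square: first hit at a = 13: 3305 - 169 = 3136 = 56².
3305 = 13² + 56² = 169 + 3136 ✓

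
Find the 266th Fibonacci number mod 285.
73

Matrix identity: Q^n = [[F_(n+1), F_n], [F_n, F_(n-1)]] with Q = [[1,1],[1,0]].
n = 266 = 100001010₂. Square-and-multiply, entries mod 285:
Q^1 = [[1,1],[1,0]]
Q^2 = (Q^1)² = [[2,1],[1,1]]
Q^4 = (Q^2)² = [[5,3],[3,2]]
Q^8 = (Q^4)² = [[34,21],[21,13]]
Q^16 = (Q^8)² = [[172,132],[132,40]]
Q^33 = (Q^16)²·Q = [[37,268],[268,54]]
Q^66 = (Q^33)² = [[233,163],[163,70]]
Q^133 = (Q^66)²·Q = [[2,203],[203,84]]
Q^266 = (Q^133)² = [[173,73],[73,100]]
F_266 mod 285 = Q^266[0][1] = 73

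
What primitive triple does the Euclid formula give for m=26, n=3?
(667, 156, 685)

Euclid's formula: a = m² - n², b = 2mn, c = m² + n²
m = 26, n = 3
a = 26² - 3² = 676 - 9 = 667
b = 2 × 26 × 3 = 156
c = 26² + 3² = 676 + 9 = 685
Verification: 667² + 156² = 444889 + 24336 = 469225 = 685² ✓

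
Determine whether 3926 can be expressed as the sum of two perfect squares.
Not possible

Factorization: 3926 = 2 × 13 × 151
By Fermat: n is sum of two squares iff every prime p ≡ 3 (mod 4) appears to even power.
Prime(s) ≡ 3 (mod 4) with odd exponent: [(151, 1)]
Therefore 3926 cannot be expressed as a² + b².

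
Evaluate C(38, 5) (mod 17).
0

Using Lucas' theorem:
Write n=38 and k=5 in base 17:
n in base 17: [2, 4]
k in base 17: [0, 5]
C(38,5) mod 17 = ∏ C(n_i, k_i) mod 17
Digit binomials (mod 17): C(2,0) = 1; C(4,5) = 0 (k_i > n_i)
Product: 1 × 0 = 0 ≡ 0 (mod 17)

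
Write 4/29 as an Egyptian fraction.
1/8 + 1/78 + 1/9048

Greedy algorithm:
4/29: ceiling(29/4) = 8, use 1/8
3/232: ceiling(232/3) = 78, use 1/78
1/9048: ceiling(9048/1) = 9048, use 1/9048
Result: 4/29 = 1/8 + 1/78 + 1/9048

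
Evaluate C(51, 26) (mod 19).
12

Using Lucas' theorem:
Write n=51 and k=26 in base 19:
n in base 19: [2, 13]
k in base 19: [1, 7]
C(51,26) mod 19 = ∏ C(n_i, k_i) mod 19
Digit binomials (mod 19): C(2,1) = 2; C(13,7) = 1716 ≡ 6
Product: 2 × 6 = 12 ≡ 12 (mod 19)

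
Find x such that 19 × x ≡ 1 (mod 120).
19

gcd(19, 120) = 1, so the inverse exists.
Extended Euclidean algorithm on (120, 19):
120 = 6 × 19 + 6  ⟹  6 = (1)·120 + (-6)·19
19 = 3 × 6 + 1  ⟹  1 = (-3)·120 + (19)·19
So (19)·19 ≡ 1 (mod 120), i.e. 19^(-1) ≡ 19 (mod 120).
Check: 19 × 19 = 361 ≡ 1 (mod 120)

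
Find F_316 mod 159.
138

Matrix identity: Q^n = [[F_(n+1), F_n], [F_n, F_(n-1)]] with Q = [[1,1],[1,0]].
n = 316 = 100111100₂. Square-and-multiply, entries mod 159:
Q^1 = [[1,1],[1,0]]
Q^2 = (Q^1)² = [[2,1],[1,1]]
Q^4 = (Q^2)² = [[5,3],[3,2]]
Q^9 = (Q^4)²·Q = [[55,34],[34,21]]
Q^19 = (Q^9)²·Q = [[87,47],[47,40]]
Q^39 = (Q^19)²·Q = [[6,79],[79,86]]
Q^79 = (Q^39)²·Q = [[30,76],[76,113]]
Q^158 = (Q^79)² = [[157,56],[56,101]]
Q^316 = (Q^158)² = [[119,138],[138,140]]
F_316 mod 159 = Q^316[0][1] = 138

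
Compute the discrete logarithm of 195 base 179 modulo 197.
27

Baby-step giant-step with step n = ⌈√197⌉ = 15.
Baby steps 179^j mod 197 (j:value) for j=0..14: 0:1, 1:179, 2:127, 3:78, 4:172, 5:56, 6:174, 7:20, 8:34, 9:176, 10:181, 11:91, 12:135, 13:131, 14:6.
Giant-step multiplier: 179^(-15) ≡ 179^(196-15) = 179^181 ≡ 31 (mod 197).
Giant steps γ_i = 195·31^i mod 197: γ_0=195, γ_1=135 (in table at j=12).
x = i·n + j = 1·15 + 12 = 27.
Check: 179^27 ≡ 195 (mod 197).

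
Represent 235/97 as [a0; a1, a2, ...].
[2; 2, 2, 1, 2, 1, 3]

Euclidean algorithm steps:
235 = 2 × 97 + 41
97 = 2 × 41 + 15
41 = 2 × 15 + 11
15 = 1 × 11 + 4
11 = 2 × 4 + 3
4 = 1 × 3 + 1
3 = 3 × 1 + 0
Continued fraction: [2; 2, 2, 1, 2, 1, 3]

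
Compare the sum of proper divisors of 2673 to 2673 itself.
deficient

Proper divisors of 2673: sum = 1 + 3 + 9 + 11 + 27 + 33 + 81 + 99 + 243 + 297 + 891 = 1695
Since 1695 < 2673, 2673 is deficient.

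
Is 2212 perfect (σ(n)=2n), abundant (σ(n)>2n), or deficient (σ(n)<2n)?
abundant

Proper divisors of 2212: sum = 1 + 2 + 4 + 7 + 14 + 28 + 79 + 158 + 316 + 553 + 1106 = 2268
Since 2268 > 2212, 2212 is abundant.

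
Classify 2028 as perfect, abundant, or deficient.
abundant

Proper divisors of 2028: sum = 1 + 2 + 3 + 4 + 6 + 12 + 13 + 26 + ... + 338 + 507 + 676 + 1014 (17 divisors) = 3096
Since 3096 > 2028, 2028 is abundant.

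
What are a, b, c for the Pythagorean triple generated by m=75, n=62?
(1781, 9300, 9469)

Euclid's formula: a = m² - n², b = 2mn, c = m² + n²
m = 75, n = 62
a = 75² - 62² = 5625 - 3844 = 1781
b = 2 × 75 × 62 = 9300
c = 75² + 62² = 5625 + 3844 = 9469
Verification: 1781² + 9300² = 3171961 + 86490000 = 89661961 = 9469² ✓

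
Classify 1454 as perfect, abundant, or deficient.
deficient

Proper divisors of 1454: sum = 1 + 2 + 727 = 730
Since 730 < 1454, 1454 is deficient.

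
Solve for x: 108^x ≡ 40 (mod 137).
111

Baby-step giant-step with step n = ⌈√137⌉ = 12.
Baby steps 108^j mod 137 (j:value) for j=0..11: 0:1, 1:108, 2:19, 3:134, 4:87, 5:80, 6:9, 7:13, 8:34, 9:110, 10:98, 11:35.
Giant-step multiplier: 108^(-12) ≡ 108^(136-12) = 108^124 ≡ 22 (mod 137).
Giant steps γ_i = 40·22^i mod 137: γ_0=40, γ_1=58, γ_2=43, γ_3=124, γ_4=125, γ_5=10, γ_6=83, γ_7=45, γ_8=31, γ_9=134 (in table at j=3).
x = i·n + j = 9·12 + 3 = 111.
Check: 108^111 ≡ 40 (mod 137).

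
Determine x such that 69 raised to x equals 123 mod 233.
126

Baby-step giant-step with step n = ⌈√233⌉ = 16.
Baby steps 69^j mod 233 (j:value) for j=0..15: 0:1, 1:69, 2:101, 3:212, 4:182, 5:209, 6:208, 7:139, 8:38, 9:59, 10:110, 11:134, 12:159, 13:20, 14:215, 15:156.
Giant-step multiplier: 69^(-16) ≡ 69^(232-16) = 69^216 ≡ 76 (mod 233).
Giant steps γ_i = 123·76^i mod 233: γ_0=123, γ_1=28, γ_2=31, γ_3=26, γ_4=112, γ_5=124, γ_6=104, γ_7=215 (in table at j=14).
x = i·n + j = 7·16 + 14 = 126.
Check: 69^126 ≡ 123 (mod 233).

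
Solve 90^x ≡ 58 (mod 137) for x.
59

Baby-step giant-step with step n = ⌈√137⌉ = 12.
Baby steps 90^j mod 137 (j:value) for j=0..11: 0:1, 1:90, 2:17, 3:23, 4:15, 5:117, 6:118, 7:71, 8:88, 9:111, 10:126, 11:106.
Giant-step multiplier: 90^(-12) ≡ 90^(136-12) = 90^124 ≡ 63 (mod 137).
Giant steps γ_i = 58·63^i mod 137: γ_0=58, γ_1=92, γ_2=42, γ_3=43, γ_4=106 (in table at j=11).
x = i·n + j = 4·12 + 11 = 59.
Check: 90^59 ≡ 58 (mod 137).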